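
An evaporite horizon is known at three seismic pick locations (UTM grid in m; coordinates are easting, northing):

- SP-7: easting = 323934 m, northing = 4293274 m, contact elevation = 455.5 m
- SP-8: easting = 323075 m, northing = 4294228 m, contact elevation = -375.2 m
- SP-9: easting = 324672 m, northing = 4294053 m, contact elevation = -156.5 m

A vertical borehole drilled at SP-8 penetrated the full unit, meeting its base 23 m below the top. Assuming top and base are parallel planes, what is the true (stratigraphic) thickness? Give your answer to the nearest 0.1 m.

Two edge vectors: SP-7→SP-8 = (-859, 954, -830.7), SP-7→SP-9 = (738, 779, -612).
Normal n = (SP-7→SP-8) × (SP-7→SP-9) = (63267.3, -1138764.6, -1373213).
So ∂z/∂easting = −n_x/n_z = 0.04607 and ∂z/∂northing = −n_y/n_z = −0.82927.
|∇z| = √(a²+b²) = 0.83055, so dip δ = arctan(0.83055) = 39.71°.
True thickness = vertical thickness × cos δ = 23 × cos 39.71° = 17.7 m.

17.7 m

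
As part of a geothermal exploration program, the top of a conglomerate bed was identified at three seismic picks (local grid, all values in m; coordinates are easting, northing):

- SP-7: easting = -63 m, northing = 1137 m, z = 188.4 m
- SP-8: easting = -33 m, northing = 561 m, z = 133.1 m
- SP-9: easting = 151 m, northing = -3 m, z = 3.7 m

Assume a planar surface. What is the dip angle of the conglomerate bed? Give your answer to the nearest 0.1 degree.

Let the plane be z = a·easting + b·northing + c.
SP-8−SP-7: 30a − 576b = −55.3;  SP-9−SP-7: 214a − 1140b = −184.7.
Solving gives a = −0.48667, b = 0.07066.
Gradient magnitude |∇z| = √(a² + b²) = √(0.23685 + 0.00499) = 0.49178.
True dip = arctan(0.49178) = 26.2°, dipping toward E (azimuth ≈ 098°).

26.2°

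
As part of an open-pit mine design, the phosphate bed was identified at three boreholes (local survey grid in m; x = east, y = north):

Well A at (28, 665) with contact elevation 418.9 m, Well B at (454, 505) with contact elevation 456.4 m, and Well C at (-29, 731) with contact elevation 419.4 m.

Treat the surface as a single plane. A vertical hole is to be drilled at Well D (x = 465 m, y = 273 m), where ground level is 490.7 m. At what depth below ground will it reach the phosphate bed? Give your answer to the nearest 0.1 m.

61.5 m

Let the plane be z = a·x + b·y + c.
Well B−Well A: 426a − 160b = 37.5;  Well C−Well A: −57a + 66b = 0.5.
Solving gives a = 0.13450, b = 0.12374.
Then c = 418.9 − a·28 − b·665 = 332.85.
At (465, 273): z_contact = 62.54 + 33.78 + 332.85 = 429.17 m.
Depth below ground = 490.7 − 429.17 = 61.5 m.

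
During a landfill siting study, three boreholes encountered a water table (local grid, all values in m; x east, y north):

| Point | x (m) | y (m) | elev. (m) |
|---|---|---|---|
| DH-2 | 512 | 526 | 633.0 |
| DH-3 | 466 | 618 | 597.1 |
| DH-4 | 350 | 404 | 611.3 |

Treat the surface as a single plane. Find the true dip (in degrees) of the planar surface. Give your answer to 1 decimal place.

21.3°

Two edge vectors: DH-2→DH-3 = (-46, 92, -35.9), DH-2→DH-4 = (-162, -122, -21.7).
Normal n = (DH-2→DH-3) × (DH-2→DH-4) = (-6376.2, 4817.6, 20516).
So ∂z/∂x = −n_x/n_z = 0.31079 and ∂z/∂y = −n_y/n_z = −0.23482.
Gradient magnitude |∇z| = √(a² + b²) = √(0.09659 + 0.05514) = 0.38953.
True dip = arctan(0.38953) = 21.3°, dipping toward NW (azimuth ≈ 307°).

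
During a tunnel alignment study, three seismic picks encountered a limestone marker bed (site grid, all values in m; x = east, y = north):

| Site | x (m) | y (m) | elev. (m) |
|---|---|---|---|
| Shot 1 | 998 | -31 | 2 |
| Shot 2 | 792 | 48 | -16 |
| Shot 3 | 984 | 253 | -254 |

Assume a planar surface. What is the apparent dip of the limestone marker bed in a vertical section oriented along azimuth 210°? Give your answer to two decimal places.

Two edge vectors: Shot 1→Shot 2 = (-206, 79, -18), Shot 1→Shot 3 = (-14, 284, -256).
Normal n = (Shot 1→Shot 2) × (Shot 1→Shot 3) = (-15112, -52484, -57398).
So ∂z/∂x = −n_x/n_z = −0.26328 and ∂z/∂y = −n_y/n_z = −0.91439.
Unit vector along 210° is (sin 210°, cos 210°) = (-0.5000, -0.8660).
Slope in that direction = a·(-0.5000) + b·(-0.8660) = 0.92352.
Apparent dip = arctan|0.92352| = 42.72° (true dip is 43.6°, so apparent ≤ true as expected).

42.72°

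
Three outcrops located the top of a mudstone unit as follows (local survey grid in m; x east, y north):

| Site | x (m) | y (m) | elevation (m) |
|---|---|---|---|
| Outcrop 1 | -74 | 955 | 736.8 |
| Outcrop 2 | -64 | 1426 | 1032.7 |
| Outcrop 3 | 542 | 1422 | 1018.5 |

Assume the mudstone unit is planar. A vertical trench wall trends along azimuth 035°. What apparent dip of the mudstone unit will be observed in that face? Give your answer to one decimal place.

26.7°

Two edge vectors: Outcrop 1→Outcrop 2 = (10, 471, 295.9), Outcrop 1→Outcrop 3 = (616, 467, 281.7).
Normal n = (Outcrop 1→Outcrop 2) × (Outcrop 1→Outcrop 3) = (-5504.6, 179457.4, -285466).
So ∂z/∂x = −n_x/n_z = −0.01928 and ∂z/∂y = −n_y/n_z = 0.62865.
Unit vector along 035° is (sin 35°, cos 35°) = (0.5736, 0.8192).
Slope in that direction = a·(0.5736) + b·(0.8192) = 0.50390.
Apparent dip = arctan|0.50390| = 26.7° (true dip is 32.2°, so apparent ≤ true as expected).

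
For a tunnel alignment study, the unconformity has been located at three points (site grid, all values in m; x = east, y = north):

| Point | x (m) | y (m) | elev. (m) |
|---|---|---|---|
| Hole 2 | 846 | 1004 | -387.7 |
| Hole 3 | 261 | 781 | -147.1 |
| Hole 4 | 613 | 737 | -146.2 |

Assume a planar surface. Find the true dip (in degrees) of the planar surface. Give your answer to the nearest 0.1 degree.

39.5°

Two edge vectors: Hole 2→Hole 3 = (-585, -223, 240.6), Hole 2→Hole 4 = (-233, -267, 241.5).
Normal n = (Hole 2→Hole 3) × (Hole 2→Hole 4) = (10385.7, 85217.7, 104236).
So ∂z/∂x = −n_x/n_z = −0.09964 and ∂z/∂y = −n_y/n_z = −0.81755.
Gradient magnitude |∇z| = √(a² + b²) = √(0.00993 + 0.66838) = 0.82359.
True dip = arctan(0.82359) = 39.5°, dipping toward N (azimuth ≈ 007°).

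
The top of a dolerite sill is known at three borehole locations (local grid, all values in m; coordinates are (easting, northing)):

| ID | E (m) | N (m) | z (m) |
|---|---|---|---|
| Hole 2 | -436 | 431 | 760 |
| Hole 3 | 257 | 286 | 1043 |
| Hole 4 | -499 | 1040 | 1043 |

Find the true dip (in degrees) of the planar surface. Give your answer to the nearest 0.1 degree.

Two edge vectors: Hole 2→Hole 3 = (693, -145, 283), Hole 2→Hole 4 = (-63, 609, 283).
Normal n = (Hole 2→Hole 3) × (Hole 2→Hole 4) = (-213382, -213948, 412902).
So ∂z/∂E = −n_x/n_z = 0.51679 and ∂z/∂N = −n_y/n_z = 0.51816.
Gradient magnitude |∇z| = √(a² + b²) = √(0.26707 + 0.26849) = 0.73182.
True dip = arctan(0.73182) = 36.2°, dipping toward SW (azimuth ≈ 225°).

36.2°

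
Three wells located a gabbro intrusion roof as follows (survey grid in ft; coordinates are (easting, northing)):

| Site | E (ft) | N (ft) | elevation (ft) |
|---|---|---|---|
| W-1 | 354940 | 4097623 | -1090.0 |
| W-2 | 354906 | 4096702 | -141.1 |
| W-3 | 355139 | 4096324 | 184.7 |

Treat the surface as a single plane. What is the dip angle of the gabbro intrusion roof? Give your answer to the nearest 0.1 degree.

Two edge vectors: W-1→W-2 = (-34, -921, 948.9), W-1→W-3 = (199, -1299, 1274.7).
Normal n = (W-1→W-2) × (W-1→W-3) = (58622.4, 232170.9, 227445).
So ∂z/∂E = −n_x/n_z = −0.25774 and ∂z/∂N = −n_y/n_z = −1.02078.
Gradient magnitude |∇z| = √(a² + b²) = √(0.06643 + 1.04199) = 1.05282.
True dip = arctan(1.05282) = 46.5°, dipping toward NNE (azimuth ≈ 014°).

46.5°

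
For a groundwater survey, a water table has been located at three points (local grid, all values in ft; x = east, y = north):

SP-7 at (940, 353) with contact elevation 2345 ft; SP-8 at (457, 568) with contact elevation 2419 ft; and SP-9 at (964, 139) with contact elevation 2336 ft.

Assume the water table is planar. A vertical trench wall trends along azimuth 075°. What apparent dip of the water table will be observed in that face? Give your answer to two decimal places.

Two edge vectors: SP-7→SP-8 = (-483, 215, 74), SP-7→SP-9 = (24, -214, -9).
Normal n = (SP-7→SP-8) × (SP-7→SP-9) = (13901, -2571, 98202).
So ∂z/∂x = −n_x/n_z = −0.14156 and ∂z/∂y = −n_y/n_z = 0.02618.
Unit vector along 075° is (sin 75°, cos 75°) = (0.9659, 0.2588).
Slope in that direction = a·(0.9659) + b·(0.2588) = −0.12996.
Apparent dip = arctan|0.12996| = 7.40° (true dip is 8.2°, so apparent ≤ true as expected).

7.40°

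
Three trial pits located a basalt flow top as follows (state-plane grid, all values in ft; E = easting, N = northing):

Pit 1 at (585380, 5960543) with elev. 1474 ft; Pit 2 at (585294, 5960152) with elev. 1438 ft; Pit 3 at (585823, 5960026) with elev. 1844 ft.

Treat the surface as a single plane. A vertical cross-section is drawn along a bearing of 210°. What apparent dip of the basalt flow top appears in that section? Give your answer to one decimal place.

Let the plane be z = a·E + b·N + c.
Pit 2−Pit 1: −86a − 391b = −36;  Pit 3−Pit 1: 443a − 517b = 370.
Solving gives a = 0.75012, b = −0.07292.
Unit vector along 210° is (sin 210°, cos 210°) = (-0.5000, -0.8660).
Slope in that direction = a·(-0.5000) + b·(-0.8660) = −0.31191.
Apparent dip = arctan|0.31191| = 17.3° (true dip is 37.0°, so apparent ≤ true as expected).

17.3°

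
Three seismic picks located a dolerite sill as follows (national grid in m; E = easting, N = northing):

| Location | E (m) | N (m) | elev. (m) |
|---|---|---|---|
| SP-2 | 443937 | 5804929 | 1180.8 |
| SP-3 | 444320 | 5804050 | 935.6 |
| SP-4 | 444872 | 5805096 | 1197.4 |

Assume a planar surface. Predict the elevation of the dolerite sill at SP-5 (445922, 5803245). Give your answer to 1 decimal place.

673.8 m

Two edge vectors: SP-2→SP-3 = (383, -879, -245.2), SP-2→SP-4 = (935, 167, 16.6).
Normal n = (SP-2→SP-3) × (SP-2→SP-4) = (26357, -235619.8, 885826).
So ∂z/∂E = −n_x/n_z = −0.029754150 and ∂z/∂N = −n_y/n_z = 0.265988806.
Intercept c from SP-2: 1180.8 + 13208.97 − 1544046.13 = −1529656.36.
At (445922, 5803245): z = −13268.0 + 1543598.2 − 1529656.36 = 673.8 m.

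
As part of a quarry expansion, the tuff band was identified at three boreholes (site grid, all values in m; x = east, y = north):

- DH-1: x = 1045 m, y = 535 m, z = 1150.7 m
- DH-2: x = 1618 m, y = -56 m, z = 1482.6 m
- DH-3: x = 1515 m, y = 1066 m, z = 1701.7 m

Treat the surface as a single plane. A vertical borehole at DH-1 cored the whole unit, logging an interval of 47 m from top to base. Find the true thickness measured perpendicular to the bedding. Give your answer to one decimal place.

Two edge vectors: DH-1→DH-2 = (573, -591, 331.9), DH-1→DH-3 = (470, 531, 551).
Normal n = (DH-1→DH-2) × (DH-1→DH-3) = (-501879.9, -159730, 582033).
So ∂z/∂x = −n_x/n_z = 0.86229 and ∂z/∂y = −n_y/n_z = 0.27443.
|∇z| = √(a²+b²) = 0.90491, so dip δ = arctan(0.90491) = 42.14°.
True thickness = vertical thickness × cos δ = 47 × cos 42.14° = 34.8 m.

34.8 m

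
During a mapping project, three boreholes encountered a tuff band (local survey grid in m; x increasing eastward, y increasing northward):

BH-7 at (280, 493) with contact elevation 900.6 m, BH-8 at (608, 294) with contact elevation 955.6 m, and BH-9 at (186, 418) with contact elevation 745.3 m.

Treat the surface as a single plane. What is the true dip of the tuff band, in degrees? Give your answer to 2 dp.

53.08°

Let the plane be z = a·x + b·y + c.
BH-8−BH-7: 328a − 199b = 55;  BH-9−BH-7: −94a − 75b = −155.3.
Solving gives a = 0.80889, b = 1.05686.
Gradient magnitude |∇z| = √(a² + b²) = √(0.65430 + 1.11695) = 1.33088.
True dip = arctan(1.33088) = 53.08°, dipping toward SW (azimuth ≈ 217°).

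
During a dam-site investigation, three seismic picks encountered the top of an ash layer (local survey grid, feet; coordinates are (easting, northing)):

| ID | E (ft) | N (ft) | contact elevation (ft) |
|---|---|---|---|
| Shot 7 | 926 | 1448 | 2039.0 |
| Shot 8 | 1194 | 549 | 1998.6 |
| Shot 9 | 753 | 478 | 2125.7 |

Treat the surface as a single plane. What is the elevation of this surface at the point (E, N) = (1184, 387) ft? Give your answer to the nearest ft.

2008 ft

Two edge vectors: Shot 7→Shot 8 = (268, -899, -40.4), Shot 7→Shot 9 = (-173, -970, 86.7).
Normal n = (Shot 7→Shot 8) × (Shot 7→Shot 9) = (-117131.3, -16246.4, -415487).
So ∂z/∂E = −n_x/n_z = −0.28191 and ∂z/∂N = −n_y/n_z = −0.03910.
Intercept c from Shot 7: 2039 + 261.05 + 56.62 = 2356.67.
At (1184, 387): z = −333.8 − 15.1 + 2356.67 = 2007.8 ft.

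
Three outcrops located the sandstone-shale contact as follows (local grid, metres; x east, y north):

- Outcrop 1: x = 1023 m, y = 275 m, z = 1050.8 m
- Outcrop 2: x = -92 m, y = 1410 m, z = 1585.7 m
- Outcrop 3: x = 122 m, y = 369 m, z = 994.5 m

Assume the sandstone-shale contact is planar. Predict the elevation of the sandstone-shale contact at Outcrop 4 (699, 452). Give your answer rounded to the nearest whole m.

1116 m

Two edge vectors: Outcrop 1→Outcrop 2 = (-1115, 1135, 534.9), Outcrop 1→Outcrop 3 = (-901, 94, -56.3).
Normal n = (Outcrop 1→Outcrop 2) × (Outcrop 1→Outcrop 3) = (-114181.1, -544719.4, 917825).
So ∂z/∂x = −n_x/n_z = 0.12440 and ∂z/∂y = −n_y/n_z = 0.59349.
Intercept c from Outcrop 1: 1050.8 − 127.27 − 163.21 = 760.33.
At (699, 452): z = 87.0 + 268.3 + 760.33 = 1115.5 m.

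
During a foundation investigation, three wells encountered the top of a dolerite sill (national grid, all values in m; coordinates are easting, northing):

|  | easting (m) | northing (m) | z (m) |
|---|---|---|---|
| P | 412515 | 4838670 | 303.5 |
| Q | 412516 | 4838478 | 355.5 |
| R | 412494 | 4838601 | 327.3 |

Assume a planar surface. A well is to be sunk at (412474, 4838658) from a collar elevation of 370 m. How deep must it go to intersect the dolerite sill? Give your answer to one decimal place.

Let the plane be z = a·easting + b·northing + c.
Q−P: 1a − 192b = 52;  R−P: −21a − 69b = 23.8.
Solving gives a = −0.239356255, b = −0.272079980.
Then c = 303.5 − a·412515 − b·4838670 = 1415546.78.
At (412474, 4838658): z_contact = −98728.23 − 1316501.97 + 1415546.78 = 316.58 m.
Depth below ground = 370 − 316.58 = 53.4 m.

53.4 m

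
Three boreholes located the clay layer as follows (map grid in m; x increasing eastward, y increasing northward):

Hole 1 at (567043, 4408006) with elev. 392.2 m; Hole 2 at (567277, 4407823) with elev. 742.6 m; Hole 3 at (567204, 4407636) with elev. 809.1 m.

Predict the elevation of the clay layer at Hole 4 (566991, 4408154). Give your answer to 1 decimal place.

237.0 m

Two edge vectors: Hole 1→Hole 2 = (234, -183, 350.4), Hole 1→Hole 3 = (161, -370, 416.9).
Normal n = (Hole 1→Hole 2) × (Hole 1→Hole 3) = (53355.3, -41140.2, -57117).
So ∂z/∂x = −n_x/n_z = 0.934140449 and ∂z/∂y = −n_y/n_z = −0.720279426.
Intercept c from Hole 1: 392.2 − 529697.80 + 3174996.03 = 2645690.43.
At (566991, 4408154): z = 529649.2 − 3175102.6 + 2645690.43 = 237.0 m.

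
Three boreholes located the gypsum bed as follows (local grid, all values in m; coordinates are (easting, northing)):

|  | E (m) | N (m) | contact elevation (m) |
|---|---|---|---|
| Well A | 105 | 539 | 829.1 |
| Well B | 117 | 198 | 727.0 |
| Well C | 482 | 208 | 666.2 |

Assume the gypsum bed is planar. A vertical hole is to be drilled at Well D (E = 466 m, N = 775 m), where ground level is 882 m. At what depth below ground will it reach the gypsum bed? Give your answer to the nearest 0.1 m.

Two edge vectors: Well A→Well B = (12, -341, -102.1), Well A→Well C = (377, -331, -162.9).
Normal n = (Well A→Well B) × (Well A→Well C) = (21753.8, -36536.9, 124585).
So ∂z/∂E = −n_x/n_z = −0.17461 and ∂z/∂N = −n_y/n_z = 0.29327.
Intercept c from Well A: 829.1 + 18.33 − 158.07 = 689.36.
At (466, 775): z_contact = −81.37 + 227.28 + 689.36 = 835.28 m.
Depth below ground = 882 − 835.28 = 46.7 m.

46.7 m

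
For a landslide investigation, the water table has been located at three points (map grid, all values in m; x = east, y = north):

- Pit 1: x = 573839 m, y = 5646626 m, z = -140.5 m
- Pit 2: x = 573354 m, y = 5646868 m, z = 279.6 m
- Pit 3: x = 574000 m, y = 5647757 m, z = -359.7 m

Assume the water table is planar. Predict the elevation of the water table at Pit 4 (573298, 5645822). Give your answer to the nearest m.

Let the plane be z = a·x + b·y + c.
Pit 2−Pit 1: −485a + 242b = 420.1;  Pit 3−Pit 1: 161a + 1131b = −219.2.
Solving gives a = −0.89903353, b = −0.06583166.
Then c = -140.5 − a·573839 − b·5646626 = 887486.74.
At (573298, 5645822): z = −515414.1 − 371673.8 + 887486.74 = 398.8 m.

399 m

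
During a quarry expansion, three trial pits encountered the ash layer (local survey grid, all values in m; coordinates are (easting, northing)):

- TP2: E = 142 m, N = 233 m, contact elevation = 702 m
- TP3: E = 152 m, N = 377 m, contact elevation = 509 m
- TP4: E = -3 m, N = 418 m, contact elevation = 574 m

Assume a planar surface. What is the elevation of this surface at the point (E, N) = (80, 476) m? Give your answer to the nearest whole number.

436 m

Two edge vectors: TP2→TP3 = (10, 144, -193), TP2→TP4 = (-145, 185, -128).
Normal n = (TP2→TP3) × (TP2→TP4) = (17273, 29265, 22730).
So ∂z/∂E = −n_x/n_z = −0.75992 and ∂z/∂N = −n_y/n_z = −1.28751.
Intercept c from TP2: 702 + 107.91 + 299.99 = 1109.90.
At (80, 476): z = −60.8 − 612.9 + 1109.90 = 436.3 m.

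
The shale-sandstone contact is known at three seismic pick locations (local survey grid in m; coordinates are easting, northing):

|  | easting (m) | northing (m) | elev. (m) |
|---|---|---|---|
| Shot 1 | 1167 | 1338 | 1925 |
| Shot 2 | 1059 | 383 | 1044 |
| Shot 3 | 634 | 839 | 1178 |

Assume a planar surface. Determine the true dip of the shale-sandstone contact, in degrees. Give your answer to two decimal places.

Let the plane be z = a·easting + b·northing + c.
Shot 2−Shot 1: −108a − 955b = −881;  Shot 3−Shot 1: −533a − 499b = −747.
Solving gives a = 0.60152, b = 0.85449.
Gradient magnitude |∇z| = √(a² + b²) = √(0.36183 + 0.73015) = 1.04498.
True dip = arctan(1.04498) = 46.26°, dipping toward SW (azimuth ≈ 215°).

46.26°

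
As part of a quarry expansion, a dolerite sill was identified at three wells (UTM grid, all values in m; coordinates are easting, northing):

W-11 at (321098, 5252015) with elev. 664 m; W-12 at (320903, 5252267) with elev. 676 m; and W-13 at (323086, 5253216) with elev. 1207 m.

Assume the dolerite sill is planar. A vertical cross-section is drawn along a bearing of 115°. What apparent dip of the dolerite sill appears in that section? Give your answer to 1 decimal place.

4.4°

Let the plane be z = a·easting + b·northing + c.
W-12−W-11: −195a + 252b = 12;  W-13−W-11: 1988a + 1201b = 543.
Solving gives a = 0.16652, b = 0.17648.
Unit vector along 115° is (sin 115°, cos 115°) = (0.9063, -0.4226).
Slope in that direction = a·(0.9063) + b·(-0.4226) = 0.07634.
Apparent dip = arctan|0.07634| = 4.4° (true dip is 13.6°, so apparent ≤ true as expected).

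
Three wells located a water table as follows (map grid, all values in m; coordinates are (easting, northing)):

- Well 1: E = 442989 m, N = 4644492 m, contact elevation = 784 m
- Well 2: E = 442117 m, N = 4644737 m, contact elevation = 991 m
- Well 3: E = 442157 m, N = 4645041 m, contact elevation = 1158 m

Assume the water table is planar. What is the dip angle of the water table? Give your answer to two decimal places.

29.49°

Two edge vectors: Well 1→Well 2 = (-872, 245, 207), Well 1→Well 3 = (-832, 549, 374).
Normal n = (Well 1→Well 2) × (Well 1→Well 3) = (-22013, 153904, -274888).
So ∂z/∂E = −n_x/n_z = −0.08008 and ∂z/∂N = −n_y/n_z = 0.55988.
Gradient magnitude |∇z| = √(a² + b²) = √(0.00641 + 0.31346) = 0.56558.
True dip = arctan(0.56558) = 29.49°, dipping toward S (azimuth ≈ 172°).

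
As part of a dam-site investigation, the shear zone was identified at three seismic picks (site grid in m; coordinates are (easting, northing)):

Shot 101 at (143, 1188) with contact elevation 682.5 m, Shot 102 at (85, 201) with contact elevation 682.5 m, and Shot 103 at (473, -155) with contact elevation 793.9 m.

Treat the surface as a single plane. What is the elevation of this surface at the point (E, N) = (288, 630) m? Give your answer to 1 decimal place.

730.9 m

Let the plane be z = a·E + b·N + c.
Shot 102−Shot 101: −58a − 987b = 0;  Shot 103−Shot 101: 330a − 1343b = 111.4.
Solving gives a = 0.272425, b = −0.016009.
Then c = 682.5 − a·143 − b·1188 = 662.56.
At (288, 630): z = 78.5 − 10.1 + 662.56 = 730.9 m.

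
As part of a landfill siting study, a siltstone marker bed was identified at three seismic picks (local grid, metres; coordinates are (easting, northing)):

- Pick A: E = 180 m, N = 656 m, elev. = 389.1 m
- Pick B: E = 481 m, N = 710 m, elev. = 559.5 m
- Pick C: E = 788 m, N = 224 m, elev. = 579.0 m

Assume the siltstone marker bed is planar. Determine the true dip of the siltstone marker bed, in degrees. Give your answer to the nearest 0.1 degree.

30.5°

Two edge vectors: Pick A→Pick B = (301, 54, 170.4), Pick A→Pick C = (608, -432, 189.9).
Normal n = (Pick A→Pick B) × (Pick A→Pick C) = (83867.4, 46443.3, -162864).
So ∂z/∂E = −n_x/n_z = 0.51495 and ∂z/∂N = −n_y/n_z = 0.28517.
Gradient magnitude |∇z| = √(a² + b²) = √(0.26518 + 0.08132) = 0.58864.
True dip = arctan(0.58864) = 30.5°, dipping toward WSW (azimuth ≈ 241°).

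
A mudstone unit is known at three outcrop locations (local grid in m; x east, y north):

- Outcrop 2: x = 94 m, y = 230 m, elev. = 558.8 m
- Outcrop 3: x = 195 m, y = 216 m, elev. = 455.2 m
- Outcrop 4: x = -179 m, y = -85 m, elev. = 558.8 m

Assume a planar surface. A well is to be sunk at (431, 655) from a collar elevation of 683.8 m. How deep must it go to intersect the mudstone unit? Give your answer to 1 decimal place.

96.3 m

Two edge vectors: Outcrop 2→Outcrop 3 = (101, -14, -103.6), Outcrop 2→Outcrop 4 = (-273, -315, 0).
Normal n = (Outcrop 2→Outcrop 3) × (Outcrop 2→Outcrop 4) = (-32634, 28282.8, -35637).
So ∂z/∂x = −n_x/n_z = −0.91573 and ∂z/∂y = −n_y/n_z = 0.79364.
Intercept c from Outcrop 2: 558.8 + 86.08 − 182.54 = 462.34.
At (431, 655): z_contact = −394.68 + 519.83 + 462.34 = 587.49 m.
Depth below ground = 683.8 − 587.49 = 96.3 m.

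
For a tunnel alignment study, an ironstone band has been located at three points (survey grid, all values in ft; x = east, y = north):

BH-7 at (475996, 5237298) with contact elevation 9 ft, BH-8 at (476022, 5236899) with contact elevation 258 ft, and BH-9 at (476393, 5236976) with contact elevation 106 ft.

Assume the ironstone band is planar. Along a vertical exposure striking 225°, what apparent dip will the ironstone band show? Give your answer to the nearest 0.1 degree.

Two edge vectors: BH-7→BH-8 = (26, -399, 249), BH-7→BH-9 = (397, -322, 97).
Normal n = (BH-7→BH-8) × (BH-7→BH-9) = (41475, 96331, 150031).
So ∂z/∂x = −n_x/n_z = −0.27644 and ∂z/∂y = −n_y/n_z = −0.64207.
Unit vector along 225° is (sin 225°, cos 225°) = (-0.7071, -0.7071).
Slope in that direction = a·(-0.7071) + b·(-0.7071) = 0.64949.
Apparent dip = arctan|0.64949| = 33.0° (true dip is 35.0°, so apparent ≤ true as expected).

33.0°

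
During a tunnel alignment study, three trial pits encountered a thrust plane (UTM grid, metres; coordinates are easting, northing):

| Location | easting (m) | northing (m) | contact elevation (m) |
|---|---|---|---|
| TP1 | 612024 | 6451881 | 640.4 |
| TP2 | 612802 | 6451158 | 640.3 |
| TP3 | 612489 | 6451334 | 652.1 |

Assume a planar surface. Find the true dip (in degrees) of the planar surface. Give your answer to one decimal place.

Let the plane be z = a·easting + b·northing + c.
TP2−TP1: 778a − 723b = −0.1;  TP3−TP1: 465a − 547b = 11.7.
Solving gives a = −0.09526, b = −0.10237.
Gradient magnitude |∇z| = √(a² + b²) = √(0.00908 + 0.01048) = 0.13984.
True dip = arctan(0.13984) = 8.0°, dipping toward NE (azimuth ≈ 043°).

8.0°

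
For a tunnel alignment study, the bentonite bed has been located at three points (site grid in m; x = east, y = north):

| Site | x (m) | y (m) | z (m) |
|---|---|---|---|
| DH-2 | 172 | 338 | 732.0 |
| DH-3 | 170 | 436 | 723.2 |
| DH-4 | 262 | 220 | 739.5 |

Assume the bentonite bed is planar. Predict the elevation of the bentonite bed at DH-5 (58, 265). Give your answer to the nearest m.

743 m

Let the plane be z = a·x + b·y + c.
DH-3−DH-2: −2a + 98b = −8.8;  DH-4−DH-2: 90a − 118b = 7.5.
Solving gives a = −0.03534, b = −0.09052.
Then c = 732 − a·172 − b·338 = 768.67.
At (58, 265): z = −2.0 − 24.0 + 768.67 = 742.6 m.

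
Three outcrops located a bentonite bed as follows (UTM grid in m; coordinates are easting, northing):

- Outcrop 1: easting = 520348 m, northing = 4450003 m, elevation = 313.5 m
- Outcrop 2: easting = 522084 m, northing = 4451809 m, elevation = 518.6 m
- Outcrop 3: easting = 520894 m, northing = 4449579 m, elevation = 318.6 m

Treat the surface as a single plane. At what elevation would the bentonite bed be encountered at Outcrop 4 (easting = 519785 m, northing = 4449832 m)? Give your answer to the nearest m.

Let the plane be z = a·easting + b·northing + c.
Outcrop 2−Outcrop 1: 1736a + 1806b = 205.1;  Outcrop 3−Outcrop 1: 546a − 424b = 5.1.
Solving gives a = 0.05584505, b = 0.05988538.
Then c = 313.5 − a·520348 − b·4450003 = −295235.46.
At (519785, 4449832): z = 29027.4 + 266479.9 − 295235.46 = 271.8 m.

272 m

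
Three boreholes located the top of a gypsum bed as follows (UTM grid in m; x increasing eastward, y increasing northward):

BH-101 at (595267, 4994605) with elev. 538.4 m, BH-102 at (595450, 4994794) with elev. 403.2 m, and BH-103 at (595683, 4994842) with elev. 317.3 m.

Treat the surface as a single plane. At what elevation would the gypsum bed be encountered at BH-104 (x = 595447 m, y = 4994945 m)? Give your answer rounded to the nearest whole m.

336 m

Two edge vectors: BH-101→BH-102 = (183, 189, -135.2), BH-101→BH-103 = (416, 237, -221.1).
Normal n = (BH-101→BH-102) × (BH-101→BH-103) = (-9745.5, -15781.9, -35253).
So ∂z/∂x = −n_x/n_z = −0.27644456 and ∂z/∂y = −n_y/n_z = −0.44767538.
Intercept c from BH-101: 538.4 + 164558.32 + 2235961.67 = 2401058.39.
At (595447, 4994945): z = −164608.1 − 2236113.9 + 2401058.39 = 336.4 m.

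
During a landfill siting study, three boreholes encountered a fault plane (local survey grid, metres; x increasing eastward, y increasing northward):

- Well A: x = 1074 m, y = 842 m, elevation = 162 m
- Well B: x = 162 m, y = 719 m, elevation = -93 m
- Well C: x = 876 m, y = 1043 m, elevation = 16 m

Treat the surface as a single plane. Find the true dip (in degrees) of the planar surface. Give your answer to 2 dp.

Let the plane be z = a·x + b·y + c.
Well B−Well A: −912a − 123b = −255;  Well C−Well A: −198a + 201b = −146.
Solving gives a = 0.33329, b = −0.39805.
Gradient magnitude |∇z| = √(a² + b²) = √(0.11108 + 0.15845) = 0.51916.
True dip = arctan(0.51916) = 27.44°, dipping toward NW (azimuth ≈ 320°).

27.44°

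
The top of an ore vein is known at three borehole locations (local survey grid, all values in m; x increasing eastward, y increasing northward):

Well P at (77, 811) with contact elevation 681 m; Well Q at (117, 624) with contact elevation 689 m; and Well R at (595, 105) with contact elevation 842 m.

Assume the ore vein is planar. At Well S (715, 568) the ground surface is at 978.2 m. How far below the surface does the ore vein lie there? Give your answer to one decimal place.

Two edge vectors: Well P→Well Q = (40, -187, 8), Well P→Well R = (518, -706, 161).
Normal n = (Well P→Well Q) × (Well P→Well R) = (-24459, -2296, 68626).
So ∂z/∂x = −n_x/n_z = 0.35641 and ∂z/∂y = −n_y/n_z = 0.03346.
Intercept c from Well P: 681 − 27.44 − 27.13 = 626.42.
At (715, 568): z_contact = 254.83 + 19.00 + 626.42 = 900.26 m.
Depth below ground = 978.2 − 900.26 = 77.9 m.

77.9 m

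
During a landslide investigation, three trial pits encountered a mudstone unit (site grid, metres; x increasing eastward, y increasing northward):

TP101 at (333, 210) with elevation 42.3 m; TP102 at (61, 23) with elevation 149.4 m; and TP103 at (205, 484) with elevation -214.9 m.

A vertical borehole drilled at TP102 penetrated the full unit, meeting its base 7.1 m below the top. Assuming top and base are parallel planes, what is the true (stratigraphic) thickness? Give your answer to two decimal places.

Let the plane be z = a·x + b·y + c.
TP102−TP101: −272a − 187b = 107.1;  TP103−TP101: −128a + 274b = −257.2.
Solving gives a = 0.19044, b = −0.84972.
|∇z| = √(a²+b²) = 0.87080, so dip δ = arctan(0.87080) = 41.05°.
True thickness = vertical thickness × cos δ = 7.1 × cos 41.05° = 5.35 m.

5.35 m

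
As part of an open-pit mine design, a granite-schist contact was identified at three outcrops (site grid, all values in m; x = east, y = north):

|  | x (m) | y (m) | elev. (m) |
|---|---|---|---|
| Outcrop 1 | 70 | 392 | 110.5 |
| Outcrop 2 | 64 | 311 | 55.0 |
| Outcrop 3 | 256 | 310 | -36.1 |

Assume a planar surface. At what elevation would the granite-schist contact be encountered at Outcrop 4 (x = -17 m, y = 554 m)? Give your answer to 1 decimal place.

Two edge vectors: Outcrop 1→Outcrop 2 = (-6, -81, -55.5), Outcrop 1→Outcrop 3 = (186, -82, -146.6).
Normal n = (Outcrop 1→Outcrop 2) × (Outcrop 1→Outcrop 3) = (7323.6, -11202.6, 15558).
So ∂z/∂x = −n_x/n_z = −0.47073 and ∂z/∂y = −n_y/n_z = 0.72005.
Intercept c from Outcrop 1: 110.5 + 32.95 − 282.26 = −138.81.
At (-17, 554): z = 8.0 + 398.9 − 138.81 = 268.1 m.

268.1 m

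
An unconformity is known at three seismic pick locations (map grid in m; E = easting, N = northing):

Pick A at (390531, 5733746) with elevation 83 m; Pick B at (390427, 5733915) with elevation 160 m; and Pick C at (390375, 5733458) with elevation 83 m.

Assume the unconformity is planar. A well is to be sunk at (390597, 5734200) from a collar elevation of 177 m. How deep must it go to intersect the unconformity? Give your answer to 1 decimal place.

23.2 m

Let the plane be z = a·E + b·N + c.
Pick B−Pick A: −104a + 169b = 77;  Pick C−Pick A: −156a − 288b = 0.
Solving gives a = −0.393777967, b = 0.213296399.
Then c = 83 − a·390531 − b·5733746 = −1069121.87.
At (390597, 5734200): z_contact = −153808.49 + 1223084.21 − 1069121.87 = 153.85 m.
Depth below ground = 177 − 153.85 = 23.2 m.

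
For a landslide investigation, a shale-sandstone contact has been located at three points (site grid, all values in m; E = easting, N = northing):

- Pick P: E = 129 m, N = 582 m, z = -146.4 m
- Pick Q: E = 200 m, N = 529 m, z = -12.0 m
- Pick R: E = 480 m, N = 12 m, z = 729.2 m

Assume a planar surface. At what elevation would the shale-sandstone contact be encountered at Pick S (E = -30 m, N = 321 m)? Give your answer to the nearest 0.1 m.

-187.0 m

Two edge vectors: Pick P→Pick Q = (71, -53, 134.4), Pick P→Pick R = (351, -570, 875.6).
Normal n = (Pick P→Pick Q) × (Pick P→Pick R) = (30201.2, -14993.2, -21867).
So ∂z/∂E = −n_x/n_z = 1.38113 and ∂z/∂N = −n_y/n_z = −0.68565.
Intercept c from Pick P: -146.4 − 178.17 + 399.05 = 74.48.
At (-30, 321): z = −41.4 − 220.1 + 74.48 = -187.0 m.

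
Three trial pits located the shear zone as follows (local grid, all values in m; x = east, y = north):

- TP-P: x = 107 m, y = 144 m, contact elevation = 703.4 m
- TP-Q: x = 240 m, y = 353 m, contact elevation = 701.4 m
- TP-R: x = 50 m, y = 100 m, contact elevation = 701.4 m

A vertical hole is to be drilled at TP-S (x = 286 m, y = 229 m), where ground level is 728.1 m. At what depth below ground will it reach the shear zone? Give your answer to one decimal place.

Let the plane be z = a·x + b·y + c.
TP-Q−TP-P: 133a + 209b = −2;  TP-R−TP-P: −57a − 44b = −2.
Solving gives a = 0.08348, b = −0.06270.
Then c = 703.4 − a·107 − b·144 = 703.50.
At (286, 229): z_contact = 23.88 − 14.36 + 703.50 = 713.01 m.
Depth below ground = 728.1 − 713.01 = 15.1 m.

15.1 m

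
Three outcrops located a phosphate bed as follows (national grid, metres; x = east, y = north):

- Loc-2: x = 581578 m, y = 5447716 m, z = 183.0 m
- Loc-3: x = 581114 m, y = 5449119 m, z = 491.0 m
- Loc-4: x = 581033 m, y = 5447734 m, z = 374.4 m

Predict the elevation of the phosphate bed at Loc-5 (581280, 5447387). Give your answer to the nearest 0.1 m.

Let the plane be z = a·x + b·y + c.
Loc-3−Loc-2: −464a + 1403b = 308;  Loc-4−Loc-2: −545a + 18b = 191.4.
Solving gives a = −0.347740462, b = 0.104524893.
Then c = 183 − a·581578 − b·5447716 = −367000.73.
At (581280, 5447387): z = −202134.6 + 569387.5 − 367000.73 = 252.2 m.

252.2 m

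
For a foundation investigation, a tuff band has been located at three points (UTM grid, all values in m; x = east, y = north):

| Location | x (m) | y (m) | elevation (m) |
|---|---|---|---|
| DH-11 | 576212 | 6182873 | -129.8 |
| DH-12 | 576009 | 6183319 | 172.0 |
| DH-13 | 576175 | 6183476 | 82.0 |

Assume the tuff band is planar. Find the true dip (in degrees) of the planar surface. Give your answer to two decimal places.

Let the plane be z = a·x + b·y + c.
DH-12−DH-11: −203a + 446b = 301.8;  DH-13−DH-11: −37a + 603b = 211.8.
Solving gives a = −0.82641, b = 0.30054.
Gradient magnitude |∇z| = √(a² + b²) = √(0.68295 + 0.09032) = 0.87936.
True dip = arctan(0.87936) = 41.33°, dipping toward ESE (azimuth ≈ 110°).

41.33°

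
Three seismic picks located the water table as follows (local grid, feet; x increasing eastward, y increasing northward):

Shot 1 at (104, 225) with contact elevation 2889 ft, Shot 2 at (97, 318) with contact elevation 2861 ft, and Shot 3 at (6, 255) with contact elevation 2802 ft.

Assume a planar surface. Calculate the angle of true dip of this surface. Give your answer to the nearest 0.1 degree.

Let the plane be z = a·x + b·y + c.
Shot 2−Shot 1: −7a + 93b = −28;  Shot 3−Shot 1: −98a + 30b = −87.
Solving gives a = 0.81435, b = −0.23978.
Gradient magnitude |∇z| = √(a² + b²) = √(0.66317 + 0.05749) = 0.84892.
True dip = arctan(0.84892) = 40.3°, dipping toward WNW (azimuth ≈ 286°).

40.3°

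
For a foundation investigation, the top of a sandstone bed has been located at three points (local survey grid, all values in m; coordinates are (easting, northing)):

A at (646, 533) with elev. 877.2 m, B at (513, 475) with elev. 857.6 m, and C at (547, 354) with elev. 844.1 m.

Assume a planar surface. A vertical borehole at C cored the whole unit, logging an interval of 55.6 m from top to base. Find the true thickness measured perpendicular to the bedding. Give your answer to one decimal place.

Let the plane be z = a·E + b·N + c.
B−A: −133a − 58b = −19.6;  C−A: −99a − 179b = −33.1.
Solving gives a = 0.08794, b = 0.13628.
|∇z| = √(a²+b²) = 0.16219, so dip δ = arctan(0.16219) = 9.21°.
True thickness = vertical thickness × cos δ = 55.6 × cos 9.21° = 54.9 m.

54.9 m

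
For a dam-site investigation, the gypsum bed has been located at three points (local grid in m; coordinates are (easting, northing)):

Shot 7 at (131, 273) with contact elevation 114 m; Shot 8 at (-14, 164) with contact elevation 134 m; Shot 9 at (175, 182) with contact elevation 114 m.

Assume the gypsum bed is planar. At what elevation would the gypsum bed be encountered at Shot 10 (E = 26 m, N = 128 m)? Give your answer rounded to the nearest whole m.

132 m

Two edge vectors: Shot 7→Shot 8 = (-145, -109, 20), Shot 7→Shot 9 = (44, -91, 0).
Normal n = (Shot 7→Shot 8) × (Shot 7→Shot 9) = (1820, 880, 17991).
So ∂z/∂E = −n_x/n_z = −0.10116 and ∂z/∂N = −n_y/n_z = −0.04891.
Intercept c from Shot 7: 114 + 13.25 + 13.35 = 140.61.
At (26, 128): z = −2.6 − 6.3 + 140.61 = 131.7 m.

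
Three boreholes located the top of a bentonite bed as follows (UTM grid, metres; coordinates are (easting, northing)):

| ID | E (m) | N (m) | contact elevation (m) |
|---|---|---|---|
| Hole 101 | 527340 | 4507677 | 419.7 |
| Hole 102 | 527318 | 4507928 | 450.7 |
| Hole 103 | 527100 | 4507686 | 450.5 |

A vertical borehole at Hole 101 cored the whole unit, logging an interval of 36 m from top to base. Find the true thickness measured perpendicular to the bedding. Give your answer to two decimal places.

35.50 m

Let the plane be z = a·E + b·N + c.
Hole 102−Hole 101: −22a + 251b = 31;  Hole 103−Hole 101: −240a + 9b = 30.8.
Solving gives a = −0.12411, b = 0.11263.
|∇z| = √(a²+b²) = 0.16760, so dip δ = arctan(0.16760) = 9.51°.
True thickness = vertical thickness × cos δ = 36 × cos 9.51° = 35.50 m.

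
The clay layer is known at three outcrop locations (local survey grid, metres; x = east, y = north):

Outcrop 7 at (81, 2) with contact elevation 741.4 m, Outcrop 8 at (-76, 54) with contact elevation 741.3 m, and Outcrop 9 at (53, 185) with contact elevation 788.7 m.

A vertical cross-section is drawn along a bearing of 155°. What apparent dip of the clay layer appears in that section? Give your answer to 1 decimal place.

11.8°

Two edge vectors: Outcrop 7→Outcrop 8 = (-157, 52, -0.1), Outcrop 7→Outcrop 9 = (-28, 183, 47.3).
Normal n = (Outcrop 7→Outcrop 8) × (Outcrop 7→Outcrop 9) = (2477.9, 7428.9, -27275).
So ∂z/∂x = −n_x/n_z = 0.09085 and ∂z/∂y = −n_y/n_z = 0.27237.
Unit vector along 155° is (sin 155°, cos 155°) = (0.4226, -0.9063).
Slope in that direction = a·(0.4226) + b·(-0.9063) = −0.20846.
Apparent dip = arctan|0.20846| = 11.8° (true dip is 16.0°, so apparent ≤ true as expected).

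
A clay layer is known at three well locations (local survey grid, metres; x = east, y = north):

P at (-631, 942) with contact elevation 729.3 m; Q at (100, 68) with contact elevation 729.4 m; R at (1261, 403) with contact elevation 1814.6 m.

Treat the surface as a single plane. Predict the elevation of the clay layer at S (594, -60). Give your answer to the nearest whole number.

1021 m

Two edge vectors: P→Q = (731, -874, 0.1), P→R = (1892, -539, 1085.3).
Normal n = (P→Q) × (P→R) = (-948498.3, -793165.1, 1259599).
So ∂z/∂x = −n_x/n_z = 0.75302 and ∂z/∂y = −n_y/n_z = 0.62970.
Intercept c from P: 729.3 + 475.15 − 593.17 = 611.28.
At (594, -60): z = 447.3 − 37.8 + 611.28 = 1020.8 m.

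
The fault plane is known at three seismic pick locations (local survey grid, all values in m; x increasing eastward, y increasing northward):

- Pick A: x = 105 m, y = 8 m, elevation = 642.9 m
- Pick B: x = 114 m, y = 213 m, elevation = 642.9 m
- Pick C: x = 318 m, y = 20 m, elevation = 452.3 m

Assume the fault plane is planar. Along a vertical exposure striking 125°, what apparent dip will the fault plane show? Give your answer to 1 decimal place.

37.1°

Let the plane be z = a·x + b·y + c.
Pick B−Pick A: 9a + 205b = 0;  Pick C−Pick A: 213a + 12b = −190.6.
Solving gives a = −0.89705, b = 0.03938.
Unit vector along 125° is (sin 125°, cos 125°) = (0.8192, -0.5736).
Slope in that direction = a·(0.8192) + b·(-0.5736) = −0.75741.
Apparent dip = arctan|0.75741| = 37.1° (true dip is 41.9°, so apparent ≤ true as expected).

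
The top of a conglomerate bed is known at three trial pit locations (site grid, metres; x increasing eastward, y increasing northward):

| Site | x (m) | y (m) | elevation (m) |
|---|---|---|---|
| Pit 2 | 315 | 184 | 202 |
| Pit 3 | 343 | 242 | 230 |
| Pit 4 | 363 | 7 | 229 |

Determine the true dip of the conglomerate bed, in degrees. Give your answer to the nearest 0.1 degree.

Let the plane be z = a·x + b·y + c.
Pit 3−Pit 2: 28a + 58b = 28;  Pit 4−Pit 2: 48a − 177b = 27.
Solving gives a = 0.84264, b = 0.07597.
Gradient magnitude |∇z| = √(a² + b²) = √(0.71003 + 0.00577) = 0.84605.
True dip = arctan(0.84605) = 40.2°, dipping toward W (azimuth ≈ 265°).

40.2°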